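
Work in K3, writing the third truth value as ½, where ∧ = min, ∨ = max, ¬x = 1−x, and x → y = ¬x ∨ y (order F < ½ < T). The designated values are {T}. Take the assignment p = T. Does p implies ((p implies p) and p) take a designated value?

p implies p = T implies T = T
(p implies p) and p = T and T = T
p implies ((p implies p) and p) = T implies T = T
T ∈ {T}.

Yes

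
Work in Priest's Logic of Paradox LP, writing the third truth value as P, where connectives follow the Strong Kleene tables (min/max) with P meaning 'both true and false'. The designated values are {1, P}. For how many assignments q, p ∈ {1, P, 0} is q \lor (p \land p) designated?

Of the 9 assignments, 8 give a value in {1, P}.

8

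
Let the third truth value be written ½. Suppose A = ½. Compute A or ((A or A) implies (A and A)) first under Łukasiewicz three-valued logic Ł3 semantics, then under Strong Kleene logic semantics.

In Łukasiewicz three-valued logic Ł3: A or A = ½ or ½ = ½
A and A = ½ and ½ = ½
(A or A) implies (A and A) = ½ implies ½ = ⊤  [min(1, 1−½+½)]
A or ((A or A) implies (A and A)) = ½ or ⊤ = ⊤
In Strong Kleene logic: A or A = ½ or ½ = ½
A and A = ½ and ½ = ½
(A or A) implies (A and A) = ½ implies ½ = ½  [not ½ or ½]
A or ((A or A) implies (A and A)) = ½ or ½ = ½
They differ because Łukasiewicz three-valued logic Ł3 and Strong Kleene logic treat ½ differently under implication.

⊤; ½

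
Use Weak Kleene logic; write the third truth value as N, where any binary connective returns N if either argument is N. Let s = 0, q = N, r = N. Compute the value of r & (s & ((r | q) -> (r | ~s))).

r | q = N | N = N
~s = ~0 = 1
r | ~s = N | 1 = N
(r | q) -> (r | ~s) = N -> N = N  [any arg is the third value ⇒ result is the third value]
s & ((r | q) -> (r | ~s)) = 0 & N = N
r & (s & ((r | q) -> (r | ~s))) = N & N = N

N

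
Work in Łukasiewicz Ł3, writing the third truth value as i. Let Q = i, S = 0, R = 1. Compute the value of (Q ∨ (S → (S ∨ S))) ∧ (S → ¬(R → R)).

1

S ∨ S = 0 ∨ 0 = 0
S → (S ∨ S) = 0 → 0 = 1
Q ∨ (S → (S ∨ S)) = i ∨ 1 = 1
R → R = 1 → 1 = 1
¬(R → R) = ¬1 = 0
S → ¬(R → R) = 0 → 0 = 1
(Q ∨ (S → (S ∨ S))) ∧ (S → ¬(R → R)) = 1 ∧ 1 = 1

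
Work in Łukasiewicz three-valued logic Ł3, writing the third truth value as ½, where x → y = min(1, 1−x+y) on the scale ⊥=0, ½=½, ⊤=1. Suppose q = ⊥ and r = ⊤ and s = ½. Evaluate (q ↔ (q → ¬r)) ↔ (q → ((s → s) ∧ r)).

¬r = ¬⊤ = ⊥
q → ¬r = ⊥ → ⊥ = ⊤
q ↔ (q → ¬r) = ⊥ ↔ ⊤ = ⊥
s → s = ½ → ½ = ⊤  [min(1, 1−½+½)]
(s → s) ∧ r = ⊤ ∧ ⊤ = ⊤
q → ((s → s) ∧ r) = ⊥ → ⊤ = ⊤
(q ↔ (q → ¬r)) ↔ (q → ((s → s) ∧ r)) = ⊥ ↔ ⊤ = ⊥

⊥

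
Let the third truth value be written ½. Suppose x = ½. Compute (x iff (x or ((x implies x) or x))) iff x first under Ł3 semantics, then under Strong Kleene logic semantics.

true; ½

In Ł3: x implies x = ½ implies ½ = true  [min(1, 1−½+½)]
(x implies x) or x = true or ½ = true
x or ((x implies x) or x) = ½ or true = true
x iff (x or ((x implies x) or x)) = ½ iff true = ½
(x iff (x or ((x implies x) or x))) iff x = ½ iff ½ = true
In Strong Kleene logic: x implies x = ½ implies ½ = ½  [not ½ or ½]
(x implies x) or x = ½ or ½ = ½
x or ((x implies x) or x) = ½ or ½ = ½
x iff (x or ((x implies x) or x)) = ½ iff ½ = ½
(x iff (x or ((x implies x) or x))) iff x = ½ iff ½ = ½
They differ because Ł3 and Strong Kleene logic treat ½ differently under implication.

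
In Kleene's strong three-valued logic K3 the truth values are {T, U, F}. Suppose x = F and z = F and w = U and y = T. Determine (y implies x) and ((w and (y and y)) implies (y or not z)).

y implies x = T implies F = F
y and y = T and T = T
w and (y and y) = U and T = U
not z = not F = T
y or not z = T or T = T
(w and (y and y)) implies (y or not z) = U implies T = T  [not U or T]
(y implies x) and ((w and (y and y)) implies (y or not z)) = F and T = F

F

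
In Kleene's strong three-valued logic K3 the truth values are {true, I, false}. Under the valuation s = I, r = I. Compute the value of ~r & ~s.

I

~r = ~I = I
~s = ~I = I
~r & ~s = I & I = I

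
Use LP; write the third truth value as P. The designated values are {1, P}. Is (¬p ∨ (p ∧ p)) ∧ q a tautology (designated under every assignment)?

Countermodel: p=1, q=0 gives 0, which is not designated.

No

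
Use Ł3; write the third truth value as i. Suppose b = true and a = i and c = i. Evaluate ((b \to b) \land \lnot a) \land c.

b \to b = true \to true = true
\lnot a = \lnot i = i
(b \to b) \land \lnot a = true \land i = i
((b \to b) \land \lnot a) \land c = i \land i = i

i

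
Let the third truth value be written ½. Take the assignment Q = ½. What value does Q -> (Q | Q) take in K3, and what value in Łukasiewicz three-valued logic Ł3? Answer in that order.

In K3: Q | Q = ½ | ½ = ½
Q -> (Q | Q) = ½ -> ½ = ½  [~½ | ½]
In Łukasiewicz three-valued logic Ł3: Q | Q = ½ | ½ = ½
Q -> (Q | Q) = ½ -> ½ = true  [min(1, 1−½+½)]
They differ because K3 and Łukasiewicz three-valued logic Ł3 treat ½ differently under implication.

½; true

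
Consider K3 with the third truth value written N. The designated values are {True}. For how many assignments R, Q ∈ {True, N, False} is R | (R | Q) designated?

Of the 9 assignments, 5 give a value in {True}.

5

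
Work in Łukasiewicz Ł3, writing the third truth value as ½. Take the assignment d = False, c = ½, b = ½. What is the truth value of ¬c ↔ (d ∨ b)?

True

¬c = ¬½ = ½
d ∨ b = False ∨ ½ = ½
¬c ↔ (d ∨ b) = ½ ↔ ½ = True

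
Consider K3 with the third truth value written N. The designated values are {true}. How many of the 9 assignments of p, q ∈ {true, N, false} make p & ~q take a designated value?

Designated under: (p=true, q=false).

1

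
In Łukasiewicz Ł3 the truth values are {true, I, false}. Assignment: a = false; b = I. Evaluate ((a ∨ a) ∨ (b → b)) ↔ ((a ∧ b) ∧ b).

a ∨ a = false ∨ false = false
b → b = I → I = true  [min(1, 1−½+½)]
(a ∨ a) ∨ (b → b) = false ∨ true = true
a ∧ b = false ∧ I = false
(a ∧ b) ∧ b = false ∧ I = false
((a ∨ a) ∨ (b → b)) ↔ ((a ∧ b) ∧ b) = true ↔ false = false

false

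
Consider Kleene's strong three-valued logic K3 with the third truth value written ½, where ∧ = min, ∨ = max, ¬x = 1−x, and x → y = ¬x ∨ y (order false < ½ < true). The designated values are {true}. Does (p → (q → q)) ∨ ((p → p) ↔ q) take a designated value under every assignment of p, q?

No

Countermodel: p=true, q=½ gives ½, which is not designated.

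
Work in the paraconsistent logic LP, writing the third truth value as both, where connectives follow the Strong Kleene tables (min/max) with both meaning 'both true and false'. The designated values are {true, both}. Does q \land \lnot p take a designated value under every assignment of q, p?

No

Countermodel: q=true, p=true gives false, which is not designated.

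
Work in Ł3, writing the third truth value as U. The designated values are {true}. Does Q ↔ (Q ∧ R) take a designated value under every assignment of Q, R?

No

Countermodel: Q=true, R=U gives U, which is not designated.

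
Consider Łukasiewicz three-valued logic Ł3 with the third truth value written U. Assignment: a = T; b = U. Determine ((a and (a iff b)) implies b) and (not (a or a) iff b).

a iff b = T iff U = U
a and (a iff b) = T and U = U
(a and (a iff b)) implies b = U implies U = T
a or a = T or T = T
not (a or a) = not T = F
not (a or a) iff b = F iff U = U
((a and (a iff b)) implies b) and (not (a or a) iff b) = T and U = U

U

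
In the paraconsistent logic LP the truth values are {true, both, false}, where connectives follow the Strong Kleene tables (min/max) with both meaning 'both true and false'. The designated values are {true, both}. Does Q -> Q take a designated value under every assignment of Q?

Yes

Every assignment of Q over {true, both, false} gives a value in {true, both}.
In particular, with Q=both: Q -> Q = both.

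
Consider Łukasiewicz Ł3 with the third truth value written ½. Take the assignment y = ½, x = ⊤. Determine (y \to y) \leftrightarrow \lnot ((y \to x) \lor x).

⊥

y \to y = ½ \to ½ = ⊤  [min(1, 1−½+½)]
y \to x = ½ \to ⊤ = ⊤
(y \to x) \lor x = ⊤ \lor ⊤ = ⊤
\lnot ((y \to x) \lor x) = \lnot ⊤ = ⊥
(y \to y) \leftrightarrow \lnot ((y \to x) \lor x) = ⊤ \leftrightarrow ⊥ = ⊥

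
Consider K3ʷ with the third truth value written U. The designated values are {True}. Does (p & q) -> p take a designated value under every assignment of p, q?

Countermodel: p=True, q=U gives U, which is not designated.

No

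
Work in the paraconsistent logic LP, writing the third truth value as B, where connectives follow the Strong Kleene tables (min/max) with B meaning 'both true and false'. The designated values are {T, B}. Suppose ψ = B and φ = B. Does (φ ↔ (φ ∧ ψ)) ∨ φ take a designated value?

φ ∧ ψ = B ∧ B = B
φ ↔ (φ ∧ ψ) = B ↔ B = B
(φ ↔ (φ ∧ ψ)) ∨ φ = B ∨ B = B
B ∈ {T, B}.

Yes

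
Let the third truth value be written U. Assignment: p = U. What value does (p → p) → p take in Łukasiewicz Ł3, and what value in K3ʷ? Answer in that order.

U; U

In Łukasiewicz Ł3: p → p = U → U = True  [min(1, 1−½+½)]
(p → p) → p = True → U = U
In K3ʷ: p → p = U → U = U  [any arg is the third value ⇒ result is the third value]
(p → p) → p = U → U = U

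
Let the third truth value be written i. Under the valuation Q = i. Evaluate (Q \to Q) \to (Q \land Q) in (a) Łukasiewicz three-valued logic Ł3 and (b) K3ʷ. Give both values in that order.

In Łukasiewicz three-valued logic Ł3: Q \to Q = i \to i = True  [min(1, 1−½+½)]
Q \land Q = i \land i = i
(Q \to Q) \to (Q \land Q) = True \to i = i
In K3ʷ: Q \to Q = i \to i = i  [any arg is the third value ⇒ result is the third value]
Q \land Q = i \land i = i
(Q \to Q) \to (Q \land Q) = i \to i = i

i; i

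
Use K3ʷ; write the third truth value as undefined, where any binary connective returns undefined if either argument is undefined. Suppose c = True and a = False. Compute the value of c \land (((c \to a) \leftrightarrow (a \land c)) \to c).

c \to a = True \to False = False
a \land c = False \land True = False
(c \to a) \leftrightarrow (a \land c) = False \leftrightarrow False = True
((c \to a) \leftrightarrow (a \land c)) \to c = True \to True = True
c \land (((c \to a) \leftrightarrow (a \land c)) \to c) = True \land True = True

True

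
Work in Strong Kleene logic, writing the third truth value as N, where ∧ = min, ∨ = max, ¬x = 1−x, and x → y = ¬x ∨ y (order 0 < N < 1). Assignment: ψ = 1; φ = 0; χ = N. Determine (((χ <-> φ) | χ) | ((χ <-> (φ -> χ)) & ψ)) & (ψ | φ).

χ <-> φ = N <-> 0 = N
(χ <-> φ) | χ = N | N = N
φ -> χ = 0 -> N = 1  [~0 | N]
χ <-> (φ -> χ) = N <-> 1 = N
(χ <-> (φ -> χ)) & ψ = N & 1 = N
((χ <-> φ) | χ) | ((χ <-> (φ -> χ)) & ψ) = N | N = N
ψ | φ = 1 | 0 = 1
(((χ <-> φ) | χ) | ((χ <-> (φ -> χ)) & ψ)) & (ψ | φ) = N & 1 = N

N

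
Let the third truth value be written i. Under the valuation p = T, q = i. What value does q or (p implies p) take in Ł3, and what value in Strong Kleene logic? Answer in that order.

In Ł3: p implies p = T implies T = T
q or (p implies p) = i or T = T
In Strong Kleene logic: p implies p = T implies T = T
q or (p implies p) = i or T = T

T; T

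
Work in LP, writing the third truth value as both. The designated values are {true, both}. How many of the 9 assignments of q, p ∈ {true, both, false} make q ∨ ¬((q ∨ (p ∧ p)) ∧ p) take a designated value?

Of the 9 assignments, 8 give a value in {true, both}.

8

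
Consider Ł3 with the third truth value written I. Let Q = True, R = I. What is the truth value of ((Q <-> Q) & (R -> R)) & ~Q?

Q <-> Q = True <-> True = True
R -> R = I -> I = True  [min(1, 1−½+½)]
(Q <-> Q) & (R -> R) = True & True = True
~Q = ~True = False
((Q <-> Q) & (R -> R)) & ~Q = True & False = False

False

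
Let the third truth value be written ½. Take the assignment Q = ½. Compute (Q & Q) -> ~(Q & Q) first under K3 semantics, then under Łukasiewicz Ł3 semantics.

In K3: Q & Q = ½ & ½ = ½
Q & Q = ½ & ½ = ½
~(Q & Q) = ~½ = ½
(Q & Q) -> ~(Q & Q) = ½ -> ½ = ½  [~½ | ½]
In Łukasiewicz Ł3: Q & Q = ½ & ½ = ½
Q & Q = ½ & ½ = ½
~(Q & Q) = ~½ = ½
(Q & Q) -> ~(Q & Q) = ½ -> ½ = ⊤  [min(1, 1−½+½)]
They differ because K3 and Łukasiewicz Ł3 treat ½ differently under implication.

½; ⊤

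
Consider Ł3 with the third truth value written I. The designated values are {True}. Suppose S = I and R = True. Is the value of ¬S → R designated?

Yes

¬S = ¬I = I
¬S → R = I → True = True
True ∈ {True}.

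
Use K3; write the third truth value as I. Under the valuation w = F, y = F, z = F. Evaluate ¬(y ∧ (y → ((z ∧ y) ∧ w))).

z ∧ y = F ∧ F = F
(z ∧ y) ∧ w = F ∧ F = F
y → ((z ∧ y) ∧ w) = F → F = T
y ∧ (y → ((z ∧ y) ∧ w)) = F ∧ T = F
¬(y ∧ (y → ((z ∧ y) ∧ w))) = ¬F = T

T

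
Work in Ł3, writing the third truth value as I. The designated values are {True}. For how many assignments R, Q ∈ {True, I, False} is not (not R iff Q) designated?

2

Designated under: (R=True, Q=True); (R=False, Q=False).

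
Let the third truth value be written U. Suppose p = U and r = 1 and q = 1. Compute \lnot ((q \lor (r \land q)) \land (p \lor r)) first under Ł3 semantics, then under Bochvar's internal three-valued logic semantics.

In Ł3: r \land q = 1 \land 1 = 1
q \lor (r \land q) = 1 \lor 1 = 1
p \lor r = U \lor 1 = 1
(q \lor (r \land q)) \land (p \lor r) = 1 \land 1 = 1
\lnot ((q \lor (r \land q)) \land (p \lor r)) = \lnot 1 = 0
In Bochvar's internal three-valued logic: r \land q = 1 \land 1 = 1
q \lor (r \land q) = 1 \lor 1 = 1
p \lor r = U \lor 1 = U
(q \lor (r \land q)) \land (p \lor r) = 1 \land U = U
\lnot ((q \lor (r \land q)) \land (p \lor r)) = \lnot U = U
They differ because Ł3 and Bochvar's internal three-valued logic treat U differently under the binary connectives.

0; U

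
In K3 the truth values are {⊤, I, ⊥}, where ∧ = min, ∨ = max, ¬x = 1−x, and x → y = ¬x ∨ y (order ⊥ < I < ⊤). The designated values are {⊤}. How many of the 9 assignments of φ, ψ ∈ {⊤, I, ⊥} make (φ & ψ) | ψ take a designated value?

3

Designated under: (φ=⊤, ψ=⊤); (φ=I, ψ=⊤); (φ=⊥, ψ=⊤).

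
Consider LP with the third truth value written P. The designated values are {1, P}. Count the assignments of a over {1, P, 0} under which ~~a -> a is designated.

a=1: 1 ✓
a=P: P ✓
a=0: 1 ✓

3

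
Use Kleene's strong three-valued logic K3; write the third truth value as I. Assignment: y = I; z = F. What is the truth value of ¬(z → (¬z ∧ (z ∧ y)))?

F

¬z = ¬F = T
z ∧ y = F ∧ I = F
¬z ∧ (z ∧ y) = T ∧ F = F
z → (¬z ∧ (z ∧ y)) = F → F = T
¬(z → (¬z ∧ (z ∧ y))) = ¬T = F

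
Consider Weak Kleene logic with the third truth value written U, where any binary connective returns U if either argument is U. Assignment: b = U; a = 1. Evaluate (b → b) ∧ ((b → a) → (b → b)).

U

b → b = U → U = U  [any arg is the third value ⇒ result is the third value]
b → a = U → 1 = U
b → b = U → U = U
(b → a) → (b → b) = U → U = U
(b → b) ∧ ((b → a) → (b → b)) = U ∧ U = U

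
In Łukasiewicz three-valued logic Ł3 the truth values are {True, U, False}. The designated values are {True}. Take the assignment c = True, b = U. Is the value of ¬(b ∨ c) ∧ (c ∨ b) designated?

No

b ∨ c = U ∨ True = True
¬(b ∨ c) = ¬True = False
c ∨ b = True ∨ U = True
¬(b ∨ c) ∧ (c ∨ b) = False ∧ True = False
False ∉ {True}.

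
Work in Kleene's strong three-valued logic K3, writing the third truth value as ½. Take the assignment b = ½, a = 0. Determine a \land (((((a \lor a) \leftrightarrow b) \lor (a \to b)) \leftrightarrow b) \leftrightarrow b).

a \lor a = 0 \lor 0 = 0
(a \lor a) \leftrightarrow b = 0 \leftrightarrow ½ = ½
a \to b = 0 \to ½ = 1  [\lnot 0 \lor ½]
((a \lor a) \leftrightarrow b) \lor (a \to b) = ½ \lor 1 = 1
(((a \lor a) \leftrightarrow b) \lor (a \to b)) \leftrightarrow b = 1 \leftrightarrow ½ = ½
((((a \lor a) \leftrightarrow b) \lor (a \to b)) \leftrightarrow b) \leftrightarrow b = ½ \leftrightarrow ½ = ½
a \land (((((a \lor a) \leftrightarrow b) \lor (a \to b)) \leftrightarrow b) \leftrightarrow b) = 0 \land ½ = 0

0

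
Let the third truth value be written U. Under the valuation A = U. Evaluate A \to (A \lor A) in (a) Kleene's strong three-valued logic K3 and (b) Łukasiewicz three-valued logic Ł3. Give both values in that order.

U; ⊤

In Kleene's strong three-valued logic K3: A \lor A = U \lor U = U
A \to (A \lor A) = U \to U = U  [\lnot U \lor U]
In Łukasiewicz three-valued logic Ł3: A \lor A = U \lor U = U
A \to (A \lor A) = U \to U = ⊤
They differ because Kleene's strong three-valued logic K3 and Łukasiewicz three-valued logic Ł3 treat U differently under implication.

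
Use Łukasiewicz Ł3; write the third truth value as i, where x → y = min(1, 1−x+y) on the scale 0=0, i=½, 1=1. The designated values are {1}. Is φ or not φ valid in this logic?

Countermodel: φ=i gives i, which is not designated.

No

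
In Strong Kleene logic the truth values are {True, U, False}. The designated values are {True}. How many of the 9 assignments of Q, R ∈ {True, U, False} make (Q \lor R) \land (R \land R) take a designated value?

Designated under: (Q=True, R=True); (Q=U, R=True); (Q=False, R=True).

3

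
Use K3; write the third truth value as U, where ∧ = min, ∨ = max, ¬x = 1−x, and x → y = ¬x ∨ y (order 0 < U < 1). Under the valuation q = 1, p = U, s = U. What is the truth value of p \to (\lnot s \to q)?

1

\lnot s = \lnot U = U
\lnot s \to q = U \to 1 = 1
p \to (\lnot s \to q) = U \to 1 = 1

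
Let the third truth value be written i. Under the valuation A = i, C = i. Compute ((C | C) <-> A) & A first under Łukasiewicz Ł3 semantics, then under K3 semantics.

i; i

In Łukasiewicz Ł3: C | C = i | i = i
(C | C) <-> A = i <-> i = 1  [1 − |½−½|]
((C | C) <-> A) & A = 1 & i = i
In K3: C | C = i | i = i
(C | C) <-> A = i <-> i = i
((C | C) <-> A) & A = i & i = i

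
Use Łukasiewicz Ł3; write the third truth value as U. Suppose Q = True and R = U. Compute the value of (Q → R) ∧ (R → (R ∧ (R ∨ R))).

U

Q → R = True → U = U  [min(1, 1−1+½)]
R ∨ R = U ∨ U = U
R ∧ (R ∨ R) = U ∧ U = U
R → (R ∧ (R ∨ R)) = U → U = True
(Q → R) ∧ (R → (R ∧ (R ∨ R))) = U ∧ True = U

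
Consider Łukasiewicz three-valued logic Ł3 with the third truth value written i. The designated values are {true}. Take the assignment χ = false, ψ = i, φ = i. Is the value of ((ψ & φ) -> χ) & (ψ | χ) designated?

No

ψ & φ = i & i = i
(ψ & φ) -> χ = i -> false = i  [min(1, 1−½+0)]
ψ | χ = i | false = i
((ψ & φ) -> χ) & (ψ | χ) = i & i = i
i ∉ {true}.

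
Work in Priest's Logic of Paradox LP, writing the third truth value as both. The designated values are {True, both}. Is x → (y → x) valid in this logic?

Yes

Every assignment of x, y over {True, both, False} gives a value in {True, both}.
In particular, with x=both, y=both: x → (y → x) = both.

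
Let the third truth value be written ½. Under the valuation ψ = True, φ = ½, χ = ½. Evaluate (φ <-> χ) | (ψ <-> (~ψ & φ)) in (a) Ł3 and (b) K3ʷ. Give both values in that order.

In Ł3: φ <-> χ = ½ <-> ½ = True  [1 − |½−½|]
~ψ = ~True = False
~ψ & φ = False & ½ = False
ψ <-> (~ψ & φ) = True <-> False = False
(φ <-> χ) | (ψ <-> (~ψ & φ)) = True | False = True
In K3ʷ: φ <-> χ = ½ <-> ½ = ½
~ψ = ~True = False
~ψ & φ = False & ½ = ½
ψ <-> (~ψ & φ) = True <-> ½ = ½
(φ <-> χ) | (ψ <-> (~ψ & φ)) = ½ | ½ = ½
They differ because Ł3 and K3ʷ treat ½ differently under the binary connectives.

True; ½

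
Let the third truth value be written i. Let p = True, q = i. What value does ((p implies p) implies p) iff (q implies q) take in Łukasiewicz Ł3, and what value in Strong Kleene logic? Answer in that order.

In Łukasiewicz Ł3: p implies p = True implies True = True
(p implies p) implies p = True implies True = True
q implies q = i implies i = True  [min(1, 1−½+½)]
((p implies p) implies p) iff (q implies q) = True iff True = True
In Strong Kleene logic: p implies p = True implies True = True
(p implies p) implies p = True implies True = True
q implies q = i implies i = i  [not i or i]
((p implies p) implies p) iff (q implies q) = True iff i = i
They differ because Łukasiewicz Ł3 and Strong Kleene logic treat i differently under implication.

True; i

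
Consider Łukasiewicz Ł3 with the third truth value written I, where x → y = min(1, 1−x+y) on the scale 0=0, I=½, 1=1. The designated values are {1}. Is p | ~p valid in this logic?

Countermodel: p=I gives I, which is not designated.

No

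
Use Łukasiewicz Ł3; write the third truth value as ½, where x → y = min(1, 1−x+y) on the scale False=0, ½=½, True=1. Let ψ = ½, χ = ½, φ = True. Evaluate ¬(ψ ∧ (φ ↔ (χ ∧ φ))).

χ ∧ φ = ½ ∧ True = ½
φ ↔ (χ ∧ φ) = True ↔ ½ = ½
ψ ∧ (φ ↔ (χ ∧ φ)) = ½ ∧ ½ = ½
¬(ψ ∧ (φ ↔ (χ ∧ φ))) = ¬½ = ½

½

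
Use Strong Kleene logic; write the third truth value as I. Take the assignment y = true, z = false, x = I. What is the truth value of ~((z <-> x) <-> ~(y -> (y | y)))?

z <-> x = false <-> I = I
y | y = true | true = true
y -> (y | y) = true -> true = true
~(y -> (y | y)) = ~true = false
(z <-> x) <-> ~(y -> (y | y)) = I <-> false = I
~((z <-> x) <-> ~(y -> (y | y))) = ~I = I

I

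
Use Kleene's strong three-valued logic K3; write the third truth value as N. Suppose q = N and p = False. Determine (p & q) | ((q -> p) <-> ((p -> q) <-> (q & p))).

p & q = False & N = False
q -> p = N -> False = N
p -> q = False -> N = True
q & p = N & False = False
(p -> q) <-> (q & p) = True <-> False = False
(q -> p) <-> ((p -> q) <-> (q & p)) = N <-> False = N
(p & q) | ((q -> p) <-> ((p -> q) <-> (q & p))) = False | N = N

N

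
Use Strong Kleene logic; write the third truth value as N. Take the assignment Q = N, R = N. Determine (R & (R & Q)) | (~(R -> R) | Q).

R & Q = N & N = N
R & (R & Q) = N & N = N
R -> R = N -> N = N  [~N | N]
~(R -> R) = ~N = N
~(R -> R) | Q = N | N = N
(R & (R & Q)) | (~(R -> R) | Q) = N | N = N

N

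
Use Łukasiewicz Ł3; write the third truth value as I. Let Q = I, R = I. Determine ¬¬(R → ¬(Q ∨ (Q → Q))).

Q → Q = I → I = 1  [min(1, 1−½+½)]
Q ∨ (Q → Q) = I ∨ 1 = 1
¬(Q ∨ (Q → Q)) = ¬1 = 0
R → ¬(Q ∨ (Q → Q)) = I → 0 = I
¬(R → ¬(Q ∨ (Q → Q))) = ¬I = I
¬¬(R → ¬(Q ∨ (Q → Q))) = ¬I = I

I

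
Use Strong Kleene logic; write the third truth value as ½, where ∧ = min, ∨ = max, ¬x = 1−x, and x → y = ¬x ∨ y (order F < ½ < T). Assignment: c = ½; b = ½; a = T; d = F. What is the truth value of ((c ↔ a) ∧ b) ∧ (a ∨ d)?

½

c ↔ a = ½ ↔ T = ½
(c ↔ a) ∧ b = ½ ∧ ½ = ½
a ∨ d = T ∨ F = T
((c ↔ a) ∧ b) ∧ (a ∨ d) = ½ ∧ T = ½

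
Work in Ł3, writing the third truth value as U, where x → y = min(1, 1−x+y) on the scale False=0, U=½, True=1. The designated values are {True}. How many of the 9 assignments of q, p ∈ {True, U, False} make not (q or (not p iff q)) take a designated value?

Designated under: (q=False, p=False).

1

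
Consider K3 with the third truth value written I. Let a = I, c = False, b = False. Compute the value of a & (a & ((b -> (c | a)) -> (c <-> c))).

I

c | a = False | I = I
b -> (c | a) = False -> I = True  [~False | I]
c <-> c = False <-> False = True
(b -> (c | a)) -> (c <-> c) = True -> True = True
a & ((b -> (c | a)) -> (c <-> c)) = I & True = I
a & (a & ((b -> (c | a)) -> (c <-> c))) = I & I = I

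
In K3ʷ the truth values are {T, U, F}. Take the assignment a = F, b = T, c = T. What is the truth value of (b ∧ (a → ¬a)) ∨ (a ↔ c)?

T

¬a = ¬F = T
a → ¬a = F → T = T
b ∧ (a → ¬a) = T ∧ T = T
a ↔ c = F ↔ T = F
(b ∧ (a → ¬a)) ∨ (a ↔ c) = T ∨ F = T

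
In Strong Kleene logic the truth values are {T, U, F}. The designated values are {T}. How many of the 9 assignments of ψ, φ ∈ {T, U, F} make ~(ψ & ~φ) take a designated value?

5

Of the 9 assignments, 5 give a value in {T}.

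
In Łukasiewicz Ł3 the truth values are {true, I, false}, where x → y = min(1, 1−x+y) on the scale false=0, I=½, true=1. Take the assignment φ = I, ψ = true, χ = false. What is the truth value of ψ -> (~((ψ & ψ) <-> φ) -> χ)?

ψ & ψ = true & true = true
(ψ & ψ) <-> φ = true <-> I = I  [1 − |1−½|]
~((ψ & ψ) <-> φ) = ~I = I
~((ψ & ψ) <-> φ) -> χ = I -> false = I
ψ -> (~((ψ & ψ) <-> φ) -> χ) = true -> I = I

I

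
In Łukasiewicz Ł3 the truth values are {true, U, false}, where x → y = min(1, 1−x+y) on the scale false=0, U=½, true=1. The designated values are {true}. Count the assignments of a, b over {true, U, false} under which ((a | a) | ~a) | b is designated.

7

Of the 9 assignments, 7 give a value in {true}.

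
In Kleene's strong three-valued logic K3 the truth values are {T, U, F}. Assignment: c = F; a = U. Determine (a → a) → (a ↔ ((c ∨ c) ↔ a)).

U

a → a = U → U = U  [¬U ∨ U]
c ∨ c = F ∨ F = F
(c ∨ c) ↔ a = F ↔ U = U
a ↔ ((c ∨ c) ↔ a) = U ↔ U = U
(a → a) → (a ↔ ((c ∨ c) ↔ a)) = U → U = U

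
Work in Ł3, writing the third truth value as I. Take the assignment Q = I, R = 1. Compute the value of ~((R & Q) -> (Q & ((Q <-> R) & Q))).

0

R & Q = 1 & I = I
Q <-> R = I <-> 1 = I  [1 − |½−1|]
(Q <-> R) & Q = I & I = I
Q & ((Q <-> R) & Q) = I & I = I
(R & Q) -> (Q & ((Q <-> R) & Q)) = I -> I = 1
~((R & Q) -> (Q & ((Q <-> R) & Q))) = ~1 = 0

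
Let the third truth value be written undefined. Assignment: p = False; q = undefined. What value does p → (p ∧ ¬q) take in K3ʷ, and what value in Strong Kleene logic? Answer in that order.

In K3ʷ: ¬q = ¬undefined = undefined
p ∧ ¬q = False ∧ undefined = undefined
p → (p ∧ ¬q) = False → undefined = undefined  [any arg is the third value ⇒ result is the third value]
In Strong Kleene logic: ¬q = ¬undefined = undefined
p ∧ ¬q = False ∧ undefined = False
p → (p ∧ ¬q) = False → False = True
They differ because K3ʷ and Strong Kleene logic treat undefined differently under the binary connectives.

undefined; True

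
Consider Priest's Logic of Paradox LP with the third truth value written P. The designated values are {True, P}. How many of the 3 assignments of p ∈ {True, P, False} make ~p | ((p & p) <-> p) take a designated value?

p=True: True ✓
p=P: P ✓
p=False: True ✓

3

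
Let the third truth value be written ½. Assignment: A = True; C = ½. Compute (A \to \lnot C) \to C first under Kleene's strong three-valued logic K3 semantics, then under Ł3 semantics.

In Kleene's strong three-valued logic K3: \lnot C = \lnot ½ = ½
A \to \lnot C = True \to ½ = ½  [\lnot True \lor ½]
(A \to \lnot C) \to C = ½ \to ½ = ½
In Ł3: \lnot C = \lnot ½ = ½
A \to \lnot C = True \to ½ = ½
(A \to \lnot C) \to C = ½ \to ½ = True
They differ because Kleene's strong three-valued logic K3 and Ł3 treat ½ differently under implication.

½; True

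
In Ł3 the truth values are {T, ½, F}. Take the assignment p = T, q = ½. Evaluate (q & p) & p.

q & p = ½ & T = ½
(q & p) & p = ½ & T = ½

½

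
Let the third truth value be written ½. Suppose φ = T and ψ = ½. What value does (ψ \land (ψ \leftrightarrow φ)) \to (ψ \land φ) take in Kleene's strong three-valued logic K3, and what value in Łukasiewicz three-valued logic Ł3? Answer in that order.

In Kleene's strong three-valued logic K3: ψ \leftrightarrow φ = ½ \leftrightarrow T = ½
ψ \land (ψ \leftrightarrow φ) = ½ \land ½ = ½
ψ \land φ = ½ \land T = ½
(ψ \land (ψ \leftrightarrow φ)) \to (ψ \land φ) = ½ \to ½ = ½
In Łukasiewicz three-valued logic Ł3: ψ \leftrightarrow φ = ½ \leftrightarrow T = ½  [1 − |½−1|]
ψ \land (ψ \leftrightarrow φ) = ½ \land ½ = ½
ψ \land φ = ½ \land T = ½
(ψ \land (ψ \leftrightarrow φ)) \to (ψ \land φ) = ½ \to ½ = T
They differ because Kleene's strong three-valued logic K3 and Łukasiewicz three-valued logic Ł3 treat ½ differently under implication.

½; T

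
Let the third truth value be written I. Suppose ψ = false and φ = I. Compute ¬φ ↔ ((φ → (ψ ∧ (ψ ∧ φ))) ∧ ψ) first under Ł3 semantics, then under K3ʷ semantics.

In Ł3: ¬φ = ¬I = I
ψ ∧ φ = false ∧ I = false
ψ ∧ (ψ ∧ φ) = false ∧ false = false
φ → (ψ ∧ (ψ ∧ φ)) = I → false = I
(φ → (ψ ∧ (ψ ∧ φ))) ∧ ψ = I ∧ false = false
¬φ ↔ ((φ → (ψ ∧ (ψ ∧ φ))) ∧ ψ) = I ↔ false = I
In K3ʷ: ¬φ = ¬I = I
ψ ∧ φ = false ∧ I = I
ψ ∧ (ψ ∧ φ) = false ∧ I = I
φ → (ψ ∧ (ψ ∧ φ)) = I → I = I  [any arg is the third value ⇒ result is the third value]
(φ → (ψ ∧ (ψ ∧ φ))) ∧ ψ = I ∧ false = I
¬φ ↔ ((φ → (ψ ∧ (ψ ∧ φ))) ∧ ψ) = I ↔ I = I

I; I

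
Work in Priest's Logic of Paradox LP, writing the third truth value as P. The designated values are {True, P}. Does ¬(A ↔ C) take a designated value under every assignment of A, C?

Countermodel: A=True, C=True gives False, which is not designated.

No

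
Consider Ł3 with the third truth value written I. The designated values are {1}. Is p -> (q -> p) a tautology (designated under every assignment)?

Yes

Every assignment of p, q over {1, I, 0} gives a value in {1}.
In particular, with p=I, q=I: p -> (q -> p) = 1.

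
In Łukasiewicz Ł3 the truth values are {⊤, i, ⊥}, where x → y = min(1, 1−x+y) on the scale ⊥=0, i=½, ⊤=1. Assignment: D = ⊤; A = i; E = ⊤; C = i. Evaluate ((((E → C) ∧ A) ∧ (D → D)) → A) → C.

E → C = ⊤ → i = i
(E → C) ∧ A = i ∧ i = i
D → D = ⊤ → ⊤ = ⊤
((E → C) ∧ A) ∧ (D → D) = i ∧ ⊤ = i
(((E → C) ∧ A) ∧ (D → D)) → A = i → i = ⊤
((((E → C) ∧ A) ∧ (D → D)) → A) → C = ⊤ → i = i

i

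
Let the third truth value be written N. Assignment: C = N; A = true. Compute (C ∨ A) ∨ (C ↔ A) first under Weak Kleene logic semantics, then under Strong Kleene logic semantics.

N; true

In Weak Kleene logic: C ∨ A = N ∨ true = N
C ↔ A = N ↔ true = N
(C ∨ A) ∨ (C ↔ A) = N ∨ N = N
In Strong Kleene logic: C ∨ A = N ∨ true = true
C ↔ A = N ↔ true = N
(C ∨ A) ∨ (C ↔ A) = true ∨ N = true
They differ because Weak Kleene logic and Strong Kleene logic treat N differently under the binary connectives.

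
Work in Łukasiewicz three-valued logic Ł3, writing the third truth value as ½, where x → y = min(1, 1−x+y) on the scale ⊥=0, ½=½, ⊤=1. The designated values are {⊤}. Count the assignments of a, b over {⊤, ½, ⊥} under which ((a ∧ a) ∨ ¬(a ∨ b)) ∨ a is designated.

4

Designated under: (a=⊤, b=⊤); (a=⊤, b=½); (a=⊤, b=⊥); (a=⊥, b=⊥).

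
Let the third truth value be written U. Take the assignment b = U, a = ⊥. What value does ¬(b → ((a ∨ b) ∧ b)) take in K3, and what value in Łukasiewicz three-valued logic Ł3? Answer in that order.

In K3: a ∨ b = ⊥ ∨ U = U
(a ∨ b) ∧ b = U ∧ U = U
b → ((a ∨ b) ∧ b) = U → U = U  [¬U ∨ U]
¬(b → ((a ∨ b) ∧ b)) = ¬U = U
In Łukasiewicz three-valued logic Ł3: a ∨ b = ⊥ ∨ U = U
(a ∨ b) ∧ b = U ∧ U = U
b → ((a ∨ b) ∧ b) = U → U = ⊤
¬(b → ((a ∨ b) ∧ b)) = ¬⊤ = ⊥
They differ because K3 and Łukasiewicz three-valued logic Ł3 treat U differently under implication.

U; ⊥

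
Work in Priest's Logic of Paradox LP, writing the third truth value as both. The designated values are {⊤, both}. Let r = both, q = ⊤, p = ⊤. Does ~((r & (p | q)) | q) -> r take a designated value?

Yes

p | q = ⊤ | ⊤ = ⊤
r & (p | q) = both & ⊤ = both
(r & (p | q)) | q = both | ⊤ = ⊤
~((r & (p | q)) | q) = ~⊤ = ⊥
~((r & (p | q)) | q) -> r = ⊥ -> both = ⊤
⊤ ∈ {⊤, both}.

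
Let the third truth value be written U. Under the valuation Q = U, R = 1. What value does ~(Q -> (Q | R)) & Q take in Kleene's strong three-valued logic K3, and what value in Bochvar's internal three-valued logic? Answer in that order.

In Kleene's strong three-valued logic K3: Q | R = U | 1 = 1
Q -> (Q | R) = U -> 1 = 1  [~U | 1]
~(Q -> (Q | R)) = ~1 = 0
~(Q -> (Q | R)) & Q = 0 & U = 0
In Bochvar's internal three-valued logic: Q | R = U | 1 = U
Q -> (Q | R) = U -> U = U
~(Q -> (Q | R)) = ~U = U
~(Q -> (Q | R)) & Q = U & U = U
They differ because Kleene's strong three-valued logic K3 and Bochvar's internal three-valued logic treat U differently under the binary connectives.

0; U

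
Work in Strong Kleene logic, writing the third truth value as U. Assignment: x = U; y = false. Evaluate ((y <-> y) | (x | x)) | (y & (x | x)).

true

y <-> y = false <-> false = true
x | x = U | U = U
(y <-> y) | (x | x) = true | U = true
x | x = U | U = U
y & (x | x) = false & U = false
((y <-> y) | (x | x)) | (y & (x | x)) = true | false = true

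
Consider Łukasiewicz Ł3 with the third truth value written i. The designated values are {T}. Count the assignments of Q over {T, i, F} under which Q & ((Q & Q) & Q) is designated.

Q=T: T ✓
Q=i: i ·
Q=F: F ·

1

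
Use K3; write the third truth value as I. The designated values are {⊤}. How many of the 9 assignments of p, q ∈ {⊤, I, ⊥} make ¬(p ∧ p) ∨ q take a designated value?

Of the 9 assignments, 5 give a value in {⊤}.

5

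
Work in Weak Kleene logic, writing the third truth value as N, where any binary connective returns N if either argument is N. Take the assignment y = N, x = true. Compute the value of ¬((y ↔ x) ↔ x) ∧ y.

N

y ↔ x = N ↔ true = N
(y ↔ x) ↔ x = N ↔ true = N
¬((y ↔ x) ↔ x) = ¬N = N
¬((y ↔ x) ↔ x) ∧ y = N ∧ N = N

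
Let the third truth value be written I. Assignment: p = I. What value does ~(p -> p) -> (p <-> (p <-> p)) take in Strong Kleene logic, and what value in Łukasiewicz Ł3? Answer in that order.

I; true

In Strong Kleene logic: p -> p = I -> I = I  [~I | I]
~(p -> p) = ~I = I
p <-> p = I <-> I = I
p <-> (p <-> p) = I <-> I = I
~(p -> p) -> (p <-> (p <-> p)) = I -> I = I
In Łukasiewicz Ł3: p -> p = I -> I = true  [min(1, 1−½+½)]
~(p -> p) = ~true = false
p <-> p = I <-> I = true
p <-> (p <-> p) = I <-> true = I
~(p -> p) -> (p <-> (p <-> p)) = false -> I = true
They differ because Strong Kleene logic and Łukasiewicz Ł3 treat I differently under implication.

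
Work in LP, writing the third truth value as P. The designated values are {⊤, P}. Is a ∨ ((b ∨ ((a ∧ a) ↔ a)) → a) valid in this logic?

No

Countermodel: a=⊥, b=⊤ gives ⊥, which is not designated.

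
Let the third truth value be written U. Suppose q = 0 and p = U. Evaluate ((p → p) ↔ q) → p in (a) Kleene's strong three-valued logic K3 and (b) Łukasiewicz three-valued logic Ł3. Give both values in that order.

U; 1

In Kleene's strong three-valued logic K3: p → p = U → U = U  [¬U ∨ U]
(p → p) ↔ q = U ↔ 0 = U
((p → p) ↔ q) → p = U → U = U
In Łukasiewicz three-valued logic Ł3: p → p = U → U = 1
(p → p) ↔ q = 1 ↔ 0 = 0
((p → p) ↔ q) → p = 0 → U = 1
They differ because Kleene's strong three-valued logic K3 and Łukasiewicz three-valued logic Ł3 treat U differently under implication.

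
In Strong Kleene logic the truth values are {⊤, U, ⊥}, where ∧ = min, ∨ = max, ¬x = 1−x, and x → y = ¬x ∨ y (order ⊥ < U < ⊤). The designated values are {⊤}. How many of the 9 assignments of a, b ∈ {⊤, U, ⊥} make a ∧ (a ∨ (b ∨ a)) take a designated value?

Designated under: (a=⊤, b=⊤); (a=⊤, b=U); (a=⊤, b=⊥).

3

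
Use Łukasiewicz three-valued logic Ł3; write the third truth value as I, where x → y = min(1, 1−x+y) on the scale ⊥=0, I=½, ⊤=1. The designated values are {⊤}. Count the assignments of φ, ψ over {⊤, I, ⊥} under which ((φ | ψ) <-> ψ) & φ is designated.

Designated under: (φ=⊤, ψ=⊤).

1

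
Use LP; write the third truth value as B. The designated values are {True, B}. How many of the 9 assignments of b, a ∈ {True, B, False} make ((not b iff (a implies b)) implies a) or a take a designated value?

8

Of the 9 assignments, 8 give a value in {True, B}.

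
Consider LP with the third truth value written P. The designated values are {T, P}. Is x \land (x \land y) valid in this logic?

Countermodel: x=T, y=F gives F, which is not designated.

No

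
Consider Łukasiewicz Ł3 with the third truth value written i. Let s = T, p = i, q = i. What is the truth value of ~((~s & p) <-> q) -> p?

T

~s = ~T = F
~s & p = F & i = F
(~s & p) <-> q = F <-> i = i  [1 − |0−½|]
~((~s & p) <-> q) = ~i = i
~((~s & p) <-> q) -> p = i -> i = T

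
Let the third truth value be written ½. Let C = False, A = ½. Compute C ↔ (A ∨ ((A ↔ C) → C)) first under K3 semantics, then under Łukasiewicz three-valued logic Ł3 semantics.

In K3: A ↔ C = ½ ↔ False = ½
(A ↔ C) → C = ½ → False = ½  [¬½ ∨ False]
A ∨ ((A ↔ C) → C) = ½ ∨ ½ = ½
C ↔ (A ∨ ((A ↔ C) → C)) = False ↔ ½ = ½
In Łukasiewicz three-valued logic Ł3: A ↔ C = ½ ↔ False = ½  [1 − |½−0|]
(A ↔ C) → C = ½ → False = ½
A ∨ ((A ↔ C) → C) = ½ ∨ ½ = ½
C ↔ (A ∨ ((A ↔ C) → C)) = False ↔ ½ = ½

½; ½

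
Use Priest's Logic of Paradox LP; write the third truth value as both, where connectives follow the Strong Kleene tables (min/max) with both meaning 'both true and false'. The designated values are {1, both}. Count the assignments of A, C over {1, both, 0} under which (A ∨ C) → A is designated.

8

Of the 9 assignments, 8 give a value in {1, both}.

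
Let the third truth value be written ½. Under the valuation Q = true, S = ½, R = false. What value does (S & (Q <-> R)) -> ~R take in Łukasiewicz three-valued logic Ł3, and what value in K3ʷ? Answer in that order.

true; ½

In Łukasiewicz three-valued logic Ł3: Q <-> R = true <-> false = false
S & (Q <-> R) = ½ & false = false
~R = ~false = true
(S & (Q <-> R)) -> ~R = false -> true = true
In K3ʷ: Q <-> R = true <-> false = false
S & (Q <-> R) = ½ & false = ½
~R = ~false = true
(S & (Q <-> R)) -> ~R = ½ -> true = ½  [any arg is the third value ⇒ result is the third value]
They differ because Łukasiewicz three-valued logic Ł3 and K3ʷ treat ½ differently under the binary connectives.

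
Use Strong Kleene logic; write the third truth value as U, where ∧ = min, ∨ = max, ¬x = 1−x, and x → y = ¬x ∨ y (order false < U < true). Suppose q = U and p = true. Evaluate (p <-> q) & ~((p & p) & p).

false

p <-> q = true <-> U = U
p & p = true & true = true
(p & p) & p = true & true = true
~((p & p) & p) = ~true = false
(p <-> q) & ~((p & p) & p) = U & false = false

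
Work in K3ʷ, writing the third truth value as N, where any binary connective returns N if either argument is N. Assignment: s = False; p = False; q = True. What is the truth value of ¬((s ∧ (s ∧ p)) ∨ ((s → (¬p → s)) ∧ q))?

s ∧ p = False ∧ False = False
s ∧ (s ∧ p) = False ∧ False = False
¬p = ¬False = True
¬p → s = True → False = False
s → (¬p → s) = False → False = True
(s → (¬p → s)) ∧ q = True ∧ True = True
(s ∧ (s ∧ p)) ∨ ((s → (¬p → s)) ∧ q) = False ∨ True = True
¬((s ∧ (s ∧ p)) ∨ ((s → (¬p → s)) ∧ q)) = ¬True = False

False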